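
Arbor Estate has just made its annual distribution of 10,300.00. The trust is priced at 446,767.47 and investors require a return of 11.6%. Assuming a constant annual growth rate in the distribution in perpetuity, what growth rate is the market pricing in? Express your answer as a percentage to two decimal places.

9.09%

P = D₀(1+g)/(r−g) ⇒ P(r−g) = D₀(1+g) ⇒ g(P+D₀) = P·r − D₀
g = (P·r − D₀)/(P + D₀) = (446,767.47×0.116 − 10,300.00) / (446,767.47 + 10,300.00) = 0.090851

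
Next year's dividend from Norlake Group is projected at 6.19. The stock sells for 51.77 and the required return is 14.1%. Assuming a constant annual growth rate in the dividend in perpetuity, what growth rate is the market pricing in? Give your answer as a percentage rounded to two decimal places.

2.14%

P = D₁/(r−g) ⇒ g = r − D₁/P = 0.141 − 6.19/51.77 = 0.021433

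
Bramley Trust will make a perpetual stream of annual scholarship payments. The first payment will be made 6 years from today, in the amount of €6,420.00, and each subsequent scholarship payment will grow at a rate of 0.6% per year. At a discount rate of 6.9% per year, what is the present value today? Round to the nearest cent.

€72997.16

Value at end of year 5: C₁ / (r − g) = €6,420.00 / (0.069 − 0.006) = €101,904.7619
Discount to today: PV = €101,904.7619 / (1 + 0.069)^5 = €101,904.7619 / 1.396010 = €72,997.16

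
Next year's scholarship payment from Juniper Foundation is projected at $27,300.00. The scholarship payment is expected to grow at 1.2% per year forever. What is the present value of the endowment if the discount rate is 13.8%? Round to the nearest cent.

Growing perpetuity: P = D₁ / (r − g) = $27,300.0000 / (0.138 − 0.012) = $216,666.67

$216666.67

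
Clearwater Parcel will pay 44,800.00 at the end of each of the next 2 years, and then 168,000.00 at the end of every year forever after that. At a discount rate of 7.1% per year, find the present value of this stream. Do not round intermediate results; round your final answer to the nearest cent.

2143757.71

PV of 2-year annuity: 44,800.00 × [1 − (1+0.071)^−2] / 0.071 = 80887.08250
Perpetuity value at year 2: 168,000.00 / 0.071 = 2366197.18310
PV of perpetuity: 2366197.18310 / (1+0.071)^2 = 2062870.62372
Total PV = 80887.08250 + 2062870.62372 = 2143757.70622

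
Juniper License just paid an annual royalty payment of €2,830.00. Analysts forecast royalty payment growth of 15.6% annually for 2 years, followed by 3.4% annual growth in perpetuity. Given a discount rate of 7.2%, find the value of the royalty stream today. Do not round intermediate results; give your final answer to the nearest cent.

D_1 = 3271.48000
D_2 = 3781.83088
Terminal value at year 2: TV = D_2×(1+g_2)/(r−g_2) = 3910.41313/0.038 = 102905.60868
P_0 = D_1/(1+r)^1 + D_2/(1+r)^2 + TV/(1+r)^2
    = 3051.75373 + 3290.88369 + 89546.67719 = 95889.31461

€95889.31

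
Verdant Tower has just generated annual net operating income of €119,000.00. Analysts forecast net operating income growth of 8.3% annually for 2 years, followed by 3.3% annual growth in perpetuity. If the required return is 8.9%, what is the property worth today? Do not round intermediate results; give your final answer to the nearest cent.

D_1 = 128877.00000
D_2 = 139573.79100
Terminal value at year 2: TV = D_2×(1+g_2)/(r−g_2) = 144179.72610/0.056 = 2574637.96612
P_0 = D_1/(1+r)^1 + D_2/(1+r)^2 + TV/(1+r)^2
    = 118344.35262 + 117692.31762 + 2171002.93032 = 2407039.60055

€2407039.60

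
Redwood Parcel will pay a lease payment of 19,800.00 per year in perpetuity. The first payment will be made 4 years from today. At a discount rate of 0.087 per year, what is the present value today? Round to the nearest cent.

177197.38

Value at end of year 3: C / r = 19,800.00 / 0.087 = 227,586.2069
Discount to today: PV = 227,586.2069 / (1 + 0.087)^3 = 227,586.2069 / 1.284366 = 177,197.38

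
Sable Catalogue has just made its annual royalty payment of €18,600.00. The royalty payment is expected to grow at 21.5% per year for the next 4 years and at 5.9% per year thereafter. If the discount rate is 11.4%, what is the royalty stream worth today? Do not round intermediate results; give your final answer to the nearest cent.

€599632.65

D_1 = 22599.00000
D_2 = 27457.78500
D_3 = 33361.20877
D_4 = 40533.86866
Terminal value at year 4: TV = D_4×(1+g_2)/(r−g_2) = 42925.36691/0.055 = 780461.21659
P_0 = D_1/(1+r)^1 + D_2/(1+r)^2 + D_3/(1+r)^3 + D_4/(1+r)^4 + TV/(1+r)^4
    = 20286.35548 + 22125.60314 + 24131.60487 + 26319.47927 + 506769.61004 = 599632.65280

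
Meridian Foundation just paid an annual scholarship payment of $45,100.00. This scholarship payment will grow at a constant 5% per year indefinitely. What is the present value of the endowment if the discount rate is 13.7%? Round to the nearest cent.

D₁ = D₀ × (1 + g) = $45,100.00 × 1.05 = $47,355.0000
Growing perpetuity: P = D₁ / (r − g) = $47,355.0000 / (0.137 − 0.05) = $544,310.34

$544310.34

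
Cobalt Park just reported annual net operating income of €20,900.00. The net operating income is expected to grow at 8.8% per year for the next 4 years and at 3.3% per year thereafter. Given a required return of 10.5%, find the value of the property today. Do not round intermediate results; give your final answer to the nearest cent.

D_1 = 22739.20000
D_2 = 24740.24960
D_3 = 26917.39156
D_4 = 29286.12202
Terminal value at year 4: TV = D_4×(1+g_2)/(r−g_2) = 30252.56405/0.072 = 420174.50068
P_0 = D_1/(1+r)^1 + D_2/(1+r)^2 + D_3/(1+r)^3 + D_4/(1+r)^4 + TV/(1+r)^4
    = 20578.46154 + 20261.86982 + 19950.14875 + 19643.22338 + 281825.69104 = 362259.39453

€362259.39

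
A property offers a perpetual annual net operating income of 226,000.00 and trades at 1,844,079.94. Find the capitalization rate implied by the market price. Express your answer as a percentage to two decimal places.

P = C/r ⇒ r = C/P = 226,000.00/1,844,079.94 = 0.122554

12.26%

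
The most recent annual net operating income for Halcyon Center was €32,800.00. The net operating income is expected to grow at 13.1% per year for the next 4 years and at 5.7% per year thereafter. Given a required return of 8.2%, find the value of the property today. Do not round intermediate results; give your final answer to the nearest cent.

€1802322.13

D_1 = 37096.80000
D_2 = 41956.48080
D_3 = 47452.77978
D_4 = 53669.09394
Terminal value at year 4: TV = D_4×(1+g_2)/(r−g_2) = 56728.23229/0.025 = 2269129.29164
P_0 = D_1/(1+r)^1 + D_2/(1+r)^2 + D_3/(1+r)^3 + D_4/(1+r)^4 + TV/(1+r)^4
    = 34285.39741 + 35838.06328 + 37461.04397 + 39157.52378 + 1655580.10536 = 1802322.13381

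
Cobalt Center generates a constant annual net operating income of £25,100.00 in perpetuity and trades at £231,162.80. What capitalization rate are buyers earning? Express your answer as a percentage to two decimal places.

10.86%

P = C/r ⇒ r = C/P = £25,100.00/£231,162.80 = 0.108581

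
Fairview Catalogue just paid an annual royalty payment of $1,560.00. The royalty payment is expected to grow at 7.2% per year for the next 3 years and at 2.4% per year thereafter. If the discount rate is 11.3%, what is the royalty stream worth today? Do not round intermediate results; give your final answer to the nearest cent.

D_1 = 1672.32000
D_2 = 1792.72704
D_3 = 1921.80339
Terminal value at year 3: TV = D_3×(1+g_2)/(r−g_2) = 1967.92667/0.089 = 22111.53560
P_0 = D_1/(1+r)^1 + D_2/(1+r)^2 + D_3/(1+r)^3 + TV/(1+r)^3
    = 1502.53369 + 1447.18429 + 1393.87382 + 16037.37969 = 20380.97150

$20380.97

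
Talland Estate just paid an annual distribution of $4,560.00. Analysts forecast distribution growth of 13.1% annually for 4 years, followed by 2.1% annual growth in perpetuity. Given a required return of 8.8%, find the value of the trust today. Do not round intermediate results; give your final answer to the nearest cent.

D_1 = 5157.36000
D_2 = 5832.97416
D_3 = 6597.09377
D_4 = 7461.31306
Terminal value at year 4: TV = D_4×(1+g_2)/(r−g_2) = 7618.00063/0.067 = 113701.50200
P_0 = D_1/(1+r)^1 + D_2/(1+r)^2 + D_3/(1+r)^3 + D_4/(1+r)^4 + TV/(1+r)^4
    = 4740.22059 + 4927.56387 + 5122.31133 + 5324.75562 + 81142.91779 = 101257.76920

$101257.77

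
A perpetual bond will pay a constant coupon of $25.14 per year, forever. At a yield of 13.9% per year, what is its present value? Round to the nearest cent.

Level perpetuity: PV = C / r = $25.14 / 0.139 = $180.86

$180.86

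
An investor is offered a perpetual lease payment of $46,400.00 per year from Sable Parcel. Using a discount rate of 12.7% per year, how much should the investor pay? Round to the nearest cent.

Level perpetuity: PV = C / r = $46,400.00 / 0.127 = $365,354.33

$365354.33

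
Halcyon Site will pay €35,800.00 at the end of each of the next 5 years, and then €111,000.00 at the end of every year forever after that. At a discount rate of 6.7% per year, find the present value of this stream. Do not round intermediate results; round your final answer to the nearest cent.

PV of 5-year annuity: €35,800.00 × [1 − (1+0.067)^−5] / 0.067 = 147973.72313
Perpetuity value at year 5: €111,000.00 / 0.067 = 1656716.41791
PV of perpetuity: 1656716.41791 / (1+0.067)^5 = 1197915.20932
Total PV = 147973.72313 + 1197915.20932 = 1345888.93245

€1345888.93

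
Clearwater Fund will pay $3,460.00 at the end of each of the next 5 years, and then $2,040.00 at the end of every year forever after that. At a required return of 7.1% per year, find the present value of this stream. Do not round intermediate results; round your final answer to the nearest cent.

$34539.12

PV of 5-year annuity: $3,460.00 × [1 − (1+0.071)^−5] / 0.071 = 14148.77872
Perpetuity value at year 5: $2,040.00 / 0.071 = 28732.39437
PV of perpetuity: 28732.39437 / (1+0.071)^5 = 20390.33986
Total PV = 14148.77872 + 20390.33986 = 34539.11858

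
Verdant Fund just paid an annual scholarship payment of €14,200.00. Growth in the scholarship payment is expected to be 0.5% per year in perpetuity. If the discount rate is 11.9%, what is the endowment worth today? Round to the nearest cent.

€125184.21

D₁ = D₀ × (1 + g) = €14,200.00 × 1.005 = €14,271.0000
Growing perpetuity: P = D₁ / (r − g) = €14,271.0000 / (0.119 − 0.005) = €125,184.21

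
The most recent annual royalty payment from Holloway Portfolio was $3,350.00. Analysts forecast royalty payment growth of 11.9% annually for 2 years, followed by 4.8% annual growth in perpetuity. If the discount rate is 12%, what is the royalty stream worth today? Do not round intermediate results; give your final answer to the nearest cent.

$55365.11

D_1 = 3748.65000
D_2 = 4194.73935
Terminal value at year 2: TV = D_2×(1+g_2)/(r−g_2) = 4396.08684/0.072 = 61056.76165
P_0 = D_1/(1+r)^1 + D_2/(1+r)^2 + TV/(1+r)^2
    = 3347.00893 + 3344.02053 + 48674.07657 = 55365.10603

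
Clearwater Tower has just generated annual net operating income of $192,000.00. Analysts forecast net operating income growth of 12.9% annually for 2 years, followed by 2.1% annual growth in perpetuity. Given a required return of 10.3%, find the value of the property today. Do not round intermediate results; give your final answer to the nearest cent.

D_1 = 216768.00000
D_2 = 244731.07200
Terminal value at year 2: TV = D_2×(1+g_2)/(r−g_2) = 249870.42451/0.082 = 3047200.29893
P_0 = D_1/(1+r)^1 + D_2/(1+r)^2 + TV/(1+r)^2
    = 196525.83862 + 201158.36066 + 2504666.90525 = 2902351.10453

$2902351.10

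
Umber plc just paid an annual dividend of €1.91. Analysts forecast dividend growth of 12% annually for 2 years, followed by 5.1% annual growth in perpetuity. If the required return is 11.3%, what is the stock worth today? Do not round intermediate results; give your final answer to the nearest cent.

D_1 = 2.13920
D_2 = 2.39590
Terminal value at year 2: TV = D_2×(1+g_2)/(r−g_2) = 2.51810/0.062 = 40.61444
P_0 = D_1/(1+r)^1 + D_2/(1+r)^2 + TV/(1+r)^2
    = 1.92201 + 1.93410 + 32.78613 = 36.64224

€36.64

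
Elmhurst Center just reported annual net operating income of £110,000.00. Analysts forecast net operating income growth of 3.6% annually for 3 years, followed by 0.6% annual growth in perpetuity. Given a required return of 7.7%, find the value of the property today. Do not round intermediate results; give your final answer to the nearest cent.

D_1 = 113960.00000
D_2 = 118062.56000
D_3 = 122312.81216
Terminal value at year 3: TV = D_3×(1+g_2)/(r−g_2) = 123046.68903/0.071 = 1733051.95821
P_0 = D_1/(1+r)^1 + D_2/(1+r)^2 + D_3/(1+r)^3 + TV/(1+r)^3
    = 105812.44197 + 101784.29887 + 97909.50197 + 1387281.11247 = 1692787.35528

£1692787.36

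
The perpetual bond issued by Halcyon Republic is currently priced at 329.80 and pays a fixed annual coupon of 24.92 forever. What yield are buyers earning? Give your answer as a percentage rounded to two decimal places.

P = C/r ⇒ r = C/P = 24.92/329.80 = 0.075561

7.56%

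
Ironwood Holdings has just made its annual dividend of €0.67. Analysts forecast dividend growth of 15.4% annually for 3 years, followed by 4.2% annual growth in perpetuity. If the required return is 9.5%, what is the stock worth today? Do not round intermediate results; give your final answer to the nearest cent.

€17.65

D_1 = 0.77318
D_2 = 0.89225
D_3 = 1.02966
Terminal value at year 3: TV = D_3×(1+g_2)/(r−g_2) = 1.07290/0.053 = 20.24343
P_0 = D_1/(1+r)^1 + D_2/(1+r)^2 + D_3/(1+r)^3 + TV/(1+r)^3
    = 0.70610 + 0.74415 + 0.78424 + 15.41849 = 17.65297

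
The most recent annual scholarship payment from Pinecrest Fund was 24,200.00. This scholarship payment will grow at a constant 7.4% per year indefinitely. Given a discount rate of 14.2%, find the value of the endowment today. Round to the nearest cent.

382217.65

D₁ = D₀ × (1 + g) = 24,200.00 × 1.074 = 25,990.8000
Growing perpetuity: P = D₁ / (r − g) = 25,990.8000 / (0.142 − 0.074) = 382,217.65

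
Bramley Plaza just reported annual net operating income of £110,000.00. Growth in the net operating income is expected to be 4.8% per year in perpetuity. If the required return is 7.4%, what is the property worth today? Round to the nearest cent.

D₁ = D₀ × (1 + g) = £110,000.00 × 1.048 = £115,280.0000
Growing perpetuity: P = D₁ / (r − g) = £115,280.0000 / (0.074 − 0.048) = £4,433,846.15

£4433846.15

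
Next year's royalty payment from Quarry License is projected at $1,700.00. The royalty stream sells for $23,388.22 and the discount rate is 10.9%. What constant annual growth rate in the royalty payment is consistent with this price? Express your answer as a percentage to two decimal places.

3.63%

P = D₁/(r−g) ⇒ g = r − D₁/P = 0.109 − $1,700.00/$23,388.22 = 0.036314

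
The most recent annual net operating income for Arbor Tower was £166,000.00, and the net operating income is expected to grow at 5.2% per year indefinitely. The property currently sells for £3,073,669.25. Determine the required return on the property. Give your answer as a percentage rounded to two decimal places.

10.88%

D₁ = £166,000.00 × 1.052 = £174,632.0000
P = D₁/(r − g) ⇒ r = D₁/P + g = £174,632.0000/£3,073,669.25 + 0.052 = 0.056815 + 0.052 = 0.108815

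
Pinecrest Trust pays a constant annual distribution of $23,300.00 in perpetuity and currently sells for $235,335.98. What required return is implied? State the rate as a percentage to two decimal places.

9.90%

P = C/r ⇒ r = C/P = $23,300.00/$235,335.98 = 0.099007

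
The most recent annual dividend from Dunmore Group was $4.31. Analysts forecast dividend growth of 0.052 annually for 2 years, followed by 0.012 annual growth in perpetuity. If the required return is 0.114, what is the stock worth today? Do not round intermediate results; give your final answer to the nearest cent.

$46.05

D_1 = 4.53412
D_2 = 4.76989
Terminal value at year 2: TV = D_2×(1+g_2)/(r−g_2) = 4.82713/0.102 = 47.32483
P_0 = D_1/(1+r)^1 + D_2/(1+r)^2 + TV/(1+r)^2
    = 4.07013 + 3.84360 + 38.13456 = 46.04828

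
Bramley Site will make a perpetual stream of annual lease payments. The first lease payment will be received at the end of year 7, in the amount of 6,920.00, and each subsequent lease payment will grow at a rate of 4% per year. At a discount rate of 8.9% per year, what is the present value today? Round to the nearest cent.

Value at end of year 6: C₁ / (r − g) = 6,920.00 / (0.089 − 0.04) = 141,224.4898
Discount to today: PV = 141,224.4898 / (1 + 0.089)^6 = 141,224.4898 / 1.667890 = 84,672.57

84672.57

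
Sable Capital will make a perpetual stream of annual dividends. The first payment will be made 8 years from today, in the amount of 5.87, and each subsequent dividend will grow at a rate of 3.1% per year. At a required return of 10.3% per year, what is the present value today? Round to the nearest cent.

Value at end of year 7: C₁ / (r − g) = 5.87 / (0.103 − 0.031) = 81.5278
Discount to today: PV = 81.5278 / (1 + 0.103)^7 = 81.5278 / 1.986226 = 41.05

41.05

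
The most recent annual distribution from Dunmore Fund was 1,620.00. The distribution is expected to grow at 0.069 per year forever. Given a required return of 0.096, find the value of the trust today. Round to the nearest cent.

D₁ = D₀ × (1 + g) = 1,620.00 × 1.069 = 1,731.7800
Growing perpetuity: P = D₁ / (r − g) = 1,731.7800 / (0.096 − 0.069) = 64,140.00

64140.00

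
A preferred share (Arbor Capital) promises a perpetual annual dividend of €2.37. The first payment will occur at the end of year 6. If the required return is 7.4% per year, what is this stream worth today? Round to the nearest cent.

€22.41

Value at end of year 5: C / r = €2.37 / 0.074 = €32.0270
Discount to today: PV = €32.0270 / (1 + 0.074)^5 = €32.0270 / 1.428964 = €22.41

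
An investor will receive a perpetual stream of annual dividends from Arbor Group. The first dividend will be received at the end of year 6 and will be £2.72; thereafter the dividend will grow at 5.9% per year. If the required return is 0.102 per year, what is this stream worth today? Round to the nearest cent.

£38.92

Value at end of year 5: C₁ / (r − g) = £2.72 / (0.102 − 0.059) = £63.2558
Discount to today: PV = £63.2558 / (1 + 0.102)^5 = £63.2558 / 1.625204 = £38.92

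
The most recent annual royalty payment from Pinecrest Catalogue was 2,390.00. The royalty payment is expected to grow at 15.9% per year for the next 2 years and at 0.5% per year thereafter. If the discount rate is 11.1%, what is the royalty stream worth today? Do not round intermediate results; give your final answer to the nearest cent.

29754.45

D_1 = 2770.01000
D_2 = 3210.44159
Terminal value at year 2: TV = D_2×(1+g_2)/(r−g_2) = 3226.49380/0.106 = 30438.62074
P_0 = D_1/(1+r)^1 + D_2/(1+r)^2 + TV/(1+r)^2
    = 2493.25833 + 2600.97786 + 24660.21459 = 29754.45078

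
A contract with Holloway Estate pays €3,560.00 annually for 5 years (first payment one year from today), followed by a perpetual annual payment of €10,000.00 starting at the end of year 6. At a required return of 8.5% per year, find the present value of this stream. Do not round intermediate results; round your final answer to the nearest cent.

€92269.32

PV of 5-year annuity: €3,560.00 × [1 − (1+0.085)^−5] / 0.085 = 14028.68580
Perpetuity value at year 5: €10,000.00 / 0.085 = 117647.05882
PV of perpetuity: 117647.05882 / (1+0.085)^5 = 78240.63803
Total PV = 14028.68580 + 78240.63803 = 92269.32384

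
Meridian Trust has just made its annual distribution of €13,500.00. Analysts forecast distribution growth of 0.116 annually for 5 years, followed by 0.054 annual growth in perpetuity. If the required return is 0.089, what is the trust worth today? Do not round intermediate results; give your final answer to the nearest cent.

D_1 = 15066.00000
D_2 = 16813.65600
D_3 = 18764.04010
D_4 = 20940.66875
D_5 = 23369.78632
Terminal value at year 5: TV = D_5×(1+g_2)/(r−g_2) = 24631.75478/0.035 = 703764.42238
P_0 = D_1/(1+r)^1 + D_2/(1+r)^2 + D_3/(1+r)^3 + D_4/(1+r)^4 + D_5/(1+r)^5 + TV/(1+r)^5
    = 13834.71074 + 14177.72010 + 14529.23382 + 14889.46276 + 15258.62299 + 459502.53245 = 532192.28287

€532192.28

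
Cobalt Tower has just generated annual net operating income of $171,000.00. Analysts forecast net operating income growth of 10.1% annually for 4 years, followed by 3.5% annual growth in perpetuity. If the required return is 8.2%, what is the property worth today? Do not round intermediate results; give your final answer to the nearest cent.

$4751746.37

D_1 = 188271.00000
D_2 = 207286.37100
D_3 = 228222.29447
D_4 = 251272.74621
Terminal value at year 4: TV = D_4×(1+g_2)/(r−g_2) = 260067.29233/0.047 = 5533346.64532
P_0 = D_1/(1+r)^1 + D_2/(1+r)^2 + D_3/(1+r)^3 + D_4/(1+r)^4 + TV/(1+r)^4
    = 174002.77264 + 177058.27420 + 180167.43058 + 183331.18398 + 4037186.71114 = 4751746.37255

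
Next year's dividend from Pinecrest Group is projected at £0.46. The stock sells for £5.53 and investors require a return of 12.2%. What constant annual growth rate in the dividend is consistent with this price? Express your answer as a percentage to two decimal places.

P = D₁/(r−g) ⇒ g = r − D₁/P = 0.122 − £0.46/£5.53 = 0.038817

3.88%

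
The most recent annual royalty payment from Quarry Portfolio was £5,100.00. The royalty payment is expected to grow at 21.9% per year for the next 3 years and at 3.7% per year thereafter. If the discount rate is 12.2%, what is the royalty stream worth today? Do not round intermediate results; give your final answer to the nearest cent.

£97893.81

D_1 = 6216.90000
D_2 = 7578.40110
D_3 = 9238.07094
Terminal value at year 3: TV = D_3×(1+g_2)/(r−g_2) = 9579.87957/0.085 = 112704.46548
P_0 = D_1/(1+r)^1 + D_2/(1+r)^2 + D_3/(1+r)^3 + TV/(1+r)^3
    = 5540.90909 + 6019.93599 + 6540.37609 + 79792.58830 = 97893.80947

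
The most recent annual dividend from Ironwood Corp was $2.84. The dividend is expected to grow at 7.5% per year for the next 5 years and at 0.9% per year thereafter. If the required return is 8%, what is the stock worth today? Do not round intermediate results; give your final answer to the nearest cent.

$53.44

D_1 = 3.05300
D_2 = 3.28198
D_3 = 3.52812
D_4 = 3.79273
D_5 = 4.07719
Terminal value at year 5: TV = D_5×(1+g_2)/(r−g_2) = 4.11388/0.071 = 57.94200
P_0 = D_1/(1+r)^1 + D_2/(1+r)^2 + D_3/(1+r)^3 + D_4/(1+r)^4 + D_5/(1+r)^5 + TV/(1+r)^5
    = 2.82685 + 2.81376 + 2.80074 + 2.78777 + 2.77487 + 39.43435 = 53.43834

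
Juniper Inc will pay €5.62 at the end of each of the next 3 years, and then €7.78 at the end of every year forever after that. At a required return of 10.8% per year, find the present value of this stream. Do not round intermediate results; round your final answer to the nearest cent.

€66.74

PV of 3-year annuity: €5.62 × [1 − (1+0.108)^−3] / 0.108 = 13.78159
Perpetuity value at year 3: €7.78 / 0.108 = 72.03704
PV of perpetuity: 72.03704 / (1+0.108)^3 = 52.95861
Total PV = 13.78159 + 52.95861 = 66.74020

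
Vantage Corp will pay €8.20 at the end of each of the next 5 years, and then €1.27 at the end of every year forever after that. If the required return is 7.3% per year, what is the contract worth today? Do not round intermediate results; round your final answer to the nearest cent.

€45.58

PV of 5-year annuity: €8.20 × [1 − (1+0.073)^−5] / 0.073 = 33.35327
Perpetuity value at year 5: €1.27 / 0.073 = 17.39726
PV of perpetuity: 17.39726 / (1+0.073)^5 = 12.23157
Total PV = 33.35327 + 12.23157 = 45.58484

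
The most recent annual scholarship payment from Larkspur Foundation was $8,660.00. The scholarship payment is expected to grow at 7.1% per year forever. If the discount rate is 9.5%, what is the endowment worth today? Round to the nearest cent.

$386452.50

D₁ = D₀ × (1 + g) = $8,660.00 × 1.071 = $9,274.8600
Growing perpetuity: P = D₁ / (r − g) = $9,274.8600 / (0.095 − 0.071) = $386,452.50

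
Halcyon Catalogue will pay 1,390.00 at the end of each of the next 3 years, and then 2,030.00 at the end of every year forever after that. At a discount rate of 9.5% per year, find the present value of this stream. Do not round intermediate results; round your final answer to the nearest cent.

19762.72

PV of 3-year annuity: 1,390.00 × [1 − (1+0.095)^−3] / 0.095 = 3487.38049
Perpetuity value at year 3: 2,030.00 / 0.095 = 21368.42105
PV of perpetuity: 21368.42105 / (1+0.095)^3 = 16275.34019
Total PV = 3487.38049 + 16275.34019 = 19762.72068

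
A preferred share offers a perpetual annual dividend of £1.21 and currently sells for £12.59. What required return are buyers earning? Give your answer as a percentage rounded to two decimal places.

9.61%

P = C/r ⇒ r = C/P = £1.21/£12.59 = 0.096108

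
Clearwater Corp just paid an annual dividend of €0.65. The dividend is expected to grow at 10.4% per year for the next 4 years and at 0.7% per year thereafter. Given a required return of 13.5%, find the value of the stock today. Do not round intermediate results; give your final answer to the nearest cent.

D_1 = 0.71760
D_2 = 0.79223
D_3 = 0.87462
D_4 = 0.96558
Terminal value at year 4: TV = D_4×(1+g_2)/(r−g_2) = 0.97234/0.128 = 7.59642
P_0 = D_1/(1+r)^1 + D_2/(1+r)^2 + D_3/(1+r)^3 + D_4/(1+r)^4 + TV/(1+r)^4
    = 0.63225 + 0.61498 + 0.59818 + 0.58184 + 4.57747 = 7.00472

€7.00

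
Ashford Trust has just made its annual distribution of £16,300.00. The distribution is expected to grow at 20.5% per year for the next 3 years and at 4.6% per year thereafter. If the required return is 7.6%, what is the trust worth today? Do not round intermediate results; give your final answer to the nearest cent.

D_1 = 19641.50000
D_2 = 23668.00750
D_3 = 28519.94904
Terminal value at year 3: TV = D_3×(1+g_2)/(r−g_2) = 29831.86669/0.03 = 994395.55644
P_0 = D_1/(1+r)^1 + D_2/(1+r)^2 + D_3/(1+r)^3 + TV/(1+r)^3
    = 18254.18216 + 20442.64823 + 22893.48617 + 798219.55117 = 859809.86773

£859809.87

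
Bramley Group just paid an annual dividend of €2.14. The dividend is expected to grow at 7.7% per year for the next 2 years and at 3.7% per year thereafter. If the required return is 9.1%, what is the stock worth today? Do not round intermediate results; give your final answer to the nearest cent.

€44.25

D_1 = 2.30478
D_2 = 2.48225
Terminal value at year 2: TV = D_2×(1+g_2)/(r−g_2) = 2.57409/0.054 = 47.66836
P_0 = D_1/(1+r)^1 + D_2/(1+r)^2 + TV/(1+r)^2
    = 2.11254 + 2.08543 + 40.04799 = 44.24595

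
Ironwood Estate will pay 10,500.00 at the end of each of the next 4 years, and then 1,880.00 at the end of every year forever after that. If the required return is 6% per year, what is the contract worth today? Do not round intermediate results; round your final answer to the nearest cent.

PV of 4-year annuity: 10,500.00 × [1 − (1+0.06)^−4] / 0.06 = 36383.60893
Perpetuity value at year 4: 1,880.00 / 0.06 = 31333.33333
PV of perpetuity: 31333.33333 / (1+0.06)^4 = 24818.93478
Total PV = 36383.60893 + 24818.93478 = 61202.54371

61202.54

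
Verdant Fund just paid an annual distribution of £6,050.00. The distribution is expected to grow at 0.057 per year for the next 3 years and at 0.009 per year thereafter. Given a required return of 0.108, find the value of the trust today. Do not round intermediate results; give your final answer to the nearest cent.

D_1 = 6394.85000
D_2 = 6759.35645
D_3 = 7144.63977
Terminal value at year 3: TV = D_3×(1+g_2)/(r−g_2) = 7208.94153/0.099 = 72817.59117
P_0 = D_1/(1+r)^1 + D_2/(1+r)^2 + D_3/(1+r)^3 + TV/(1+r)^3
    = 5771.52527 + 5505.86842 + 5252.43946 + 53532.43854 = 70062.27169

£70062.27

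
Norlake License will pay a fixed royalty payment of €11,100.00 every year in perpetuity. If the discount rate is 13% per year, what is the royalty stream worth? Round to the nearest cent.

Level perpetuity: PV = C / r = €11,100.00 / 0.13 = €85,384.62

€85384.62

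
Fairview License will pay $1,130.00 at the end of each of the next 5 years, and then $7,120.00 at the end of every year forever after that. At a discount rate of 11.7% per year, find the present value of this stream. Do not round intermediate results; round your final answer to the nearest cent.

PV of 5-year annuity: $1,130.00 × [1 − (1+0.117)^−5] / 0.117 = 4103.85313
Perpetuity value at year 5: $7,120.00 / 0.117 = 60854.70085
PV of perpetuity: 60854.70085 / (1+0.117)^5 = 34996.79442
Total PV = 4103.85313 + 34996.79442 = 39100.64754

$39100.65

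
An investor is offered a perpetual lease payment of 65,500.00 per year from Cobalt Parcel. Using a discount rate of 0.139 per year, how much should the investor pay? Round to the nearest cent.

Level perpetuity: PV = C / r = 65,500.00 / 0.139 = 471,223.02

471223.02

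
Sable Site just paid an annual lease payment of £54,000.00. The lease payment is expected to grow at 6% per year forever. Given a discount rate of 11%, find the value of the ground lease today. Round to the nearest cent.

£1144800.00

D₁ = D₀ × (1 + g) = £54,000.00 × 1.06 = £57,240.0000
Growing perpetuity: P = D₁ / (r − g) = £57,240.0000 / (0.11 − 0.06) = £1,144,800.00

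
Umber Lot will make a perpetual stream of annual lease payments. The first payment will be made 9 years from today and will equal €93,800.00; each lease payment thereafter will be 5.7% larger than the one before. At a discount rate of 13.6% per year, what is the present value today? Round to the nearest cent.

Value at end of year 8: C₁ / (r − g) = €93,800.00 / (0.136 − 0.057) = €1,187,341.7722
Discount to today: PV = €1,187,341.7722 / (1 + 0.136)^8 = €1,187,341.7722 / 2.773490 = €428,103.81

€428103.81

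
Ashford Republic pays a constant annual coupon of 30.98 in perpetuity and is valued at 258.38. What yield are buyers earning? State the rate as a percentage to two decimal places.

P = C/r ⇒ r = C/P = 30.98/258.38 = 0.119901

11.99%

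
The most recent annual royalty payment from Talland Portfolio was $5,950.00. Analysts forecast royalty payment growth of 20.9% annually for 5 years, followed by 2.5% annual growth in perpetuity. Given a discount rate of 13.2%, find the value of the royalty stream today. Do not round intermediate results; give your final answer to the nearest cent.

D_1 = 7193.55000
D_2 = 8697.00195
D_3 = 10514.67536
D_4 = 12712.24251
D_5 = 15369.10119
Terminal value at year 5: TV = D_5×(1+g_2)/(r−g_2) = 15753.32872/0.107 = 147227.37123
P_0 = D_1/(1+r)^1 + D_2/(1+r)^2 + D_3/(1+r)^3 + D_4/(1+r)^4 + D_5/(1+r)^5 + TV/(1+r)^5
    = 6354.72615 + 6786.98226 + 7248.64094 + 7741.70221 + 8268.30209 + 79205.69762 = 115606.05127

$115606.05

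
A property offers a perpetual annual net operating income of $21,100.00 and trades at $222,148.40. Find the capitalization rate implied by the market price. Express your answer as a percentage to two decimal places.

9.50%

P = C/r ⇒ r = C/P = $21,100.00/$222,148.40 = 0.094982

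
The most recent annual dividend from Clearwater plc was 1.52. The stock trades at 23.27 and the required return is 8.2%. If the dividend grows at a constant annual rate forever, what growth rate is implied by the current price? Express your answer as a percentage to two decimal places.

1.57%

P = D₀(1+g)/(r−g) ⇒ P(r−g) = D₀(1+g) ⇒ g(P+D₀) = P·r − D₀
g = (P·r − D₀)/(P + D₀) = (23.27×0.082 − 1.52) / (23.27 + 1.52) = 0.015657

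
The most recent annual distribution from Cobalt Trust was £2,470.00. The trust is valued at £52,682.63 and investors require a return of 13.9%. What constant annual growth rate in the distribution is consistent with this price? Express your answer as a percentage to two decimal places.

8.80%

P = D₀(1+g)/(r−g) ⇒ P(r−g) = D₀(1+g) ⇒ g(P+D₀) = P·r − D₀
g = (P·r − D₀)/(P + D₀) = (£52,682.63×0.139 − £2,470.00) / (£52,682.63 + £2,470.00) = 0.087990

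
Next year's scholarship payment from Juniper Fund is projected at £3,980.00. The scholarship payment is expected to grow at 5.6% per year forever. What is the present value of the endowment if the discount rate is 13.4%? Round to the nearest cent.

£51025.64

Growing perpetuity: P = D₁ / (r − g) = £3,980.0000 / (0.134 − 0.056) = £51,025.64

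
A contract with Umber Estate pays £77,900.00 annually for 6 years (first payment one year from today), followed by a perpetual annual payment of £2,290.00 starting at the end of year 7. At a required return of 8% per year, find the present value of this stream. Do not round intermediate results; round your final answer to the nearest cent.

£378160.93

PV of 6-year annuity: £77,900.00 × [1 − (1+0.08)^−6] / 0.08 = 360122.32582
Perpetuity value at year 6: £2,290.00 / 0.08 = 28625.00000
PV of perpetuity: 28625.00000 / (1+0.08)^6 = 18038.60557
Total PV = 360122.32582 + 18038.60557 = 378160.93139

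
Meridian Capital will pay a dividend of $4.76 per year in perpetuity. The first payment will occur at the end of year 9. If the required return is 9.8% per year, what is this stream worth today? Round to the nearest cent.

$22.99

Value at end of year 8: C / r = $4.76 / 0.098 = $48.5714
Discount to today: PV = $48.5714 / (1 + 0.098)^8 = $48.5714 / 2.112607 = $22.99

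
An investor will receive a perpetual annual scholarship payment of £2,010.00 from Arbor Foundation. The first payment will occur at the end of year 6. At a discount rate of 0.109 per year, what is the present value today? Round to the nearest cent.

£10992.89

Value at end of year 5: C / r = £2,010.00 / 0.109 = £18,440.3670
Discount to today: PV = £18,440.3670 / (1 + 0.109)^5 = £18,440.3670 / 1.677481 = £10,992.89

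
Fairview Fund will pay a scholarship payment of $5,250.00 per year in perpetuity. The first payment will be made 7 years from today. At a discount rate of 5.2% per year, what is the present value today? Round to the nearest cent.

Value at end of year 6: C / r = $5,250.00 / 0.052 = $100,961.5385
Discount to today: PV = $100,961.5385 / (1 + 0.052)^6 = $100,961.5385 / 1.355484 = $74,483.75

$74483.75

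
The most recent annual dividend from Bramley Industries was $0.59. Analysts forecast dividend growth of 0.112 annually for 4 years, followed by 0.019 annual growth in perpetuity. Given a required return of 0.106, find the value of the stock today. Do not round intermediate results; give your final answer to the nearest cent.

D_1 = 0.65608
D_2 = 0.72956
D_3 = 0.81127
D_4 = 0.90213
Terminal value at year 4: TV = D_4×(1+g_2)/(r−g_2) = 0.91927/0.087 = 10.56638
P_0 = D_1/(1+r)^1 + D_2/(1+r)^2 + D_3/(1+r)^3 + D_4/(1+r)^4 + TV/(1+r)^4
    = 0.59320 + 0.59642 + 0.59965 + 0.60291 + 7.06164 = 9.45382

$9.45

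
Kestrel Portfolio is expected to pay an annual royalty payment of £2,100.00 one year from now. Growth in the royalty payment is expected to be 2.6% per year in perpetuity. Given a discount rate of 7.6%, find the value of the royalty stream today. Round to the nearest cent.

£42000.00

Growing perpetuity: P = D₁ / (r − g) = £2,100.0000 / (0.076 − 0.026) = £42,000.00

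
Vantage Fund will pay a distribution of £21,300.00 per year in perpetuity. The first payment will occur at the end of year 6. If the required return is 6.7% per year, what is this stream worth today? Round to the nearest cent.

Value at end of year 5: C / r = £21,300.00 / 0.067 = £317,910.4478
Discount to today: PV = £317,910.4478 / (1 + 0.067)^5 = £317,910.4478 / 1.383000 = £229,870.22

£229870.22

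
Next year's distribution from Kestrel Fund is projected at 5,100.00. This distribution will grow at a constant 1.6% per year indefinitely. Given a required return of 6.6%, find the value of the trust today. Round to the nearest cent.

102000.00

Growing perpetuity: P = D₁ / (r − g) = 5,100.0000 / (0.066 − 0.016) = 102,000.00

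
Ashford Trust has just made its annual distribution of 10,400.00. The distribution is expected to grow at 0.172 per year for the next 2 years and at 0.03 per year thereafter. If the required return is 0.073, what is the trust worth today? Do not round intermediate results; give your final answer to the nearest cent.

D_1 = 12188.80000
D_2 = 14285.27360
Terminal value at year 2: TV = D_2×(1+g_2)/(r−g_2) = 14713.83181/0.043 = 342182.13507
P_0 = D_1/(1+r)^1 + D_2/(1+r)^2 + TV/(1+r)^2
    = 11359.55266 + 12407.63813 + 297206.21566 = 320973.40645

320973.41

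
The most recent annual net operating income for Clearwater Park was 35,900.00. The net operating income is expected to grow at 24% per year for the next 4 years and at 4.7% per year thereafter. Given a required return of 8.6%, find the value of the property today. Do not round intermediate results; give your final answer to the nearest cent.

D_1 = 44516.00000
D_2 = 55199.84000
D_3 = 68447.80160
D_4 = 84875.27398
Terminal value at year 4: TV = D_4×(1+g_2)/(r−g_2) = 88864.41186/0.039 = 2278574.66311
P_0 = D_1/(1+r)^1 + D_2/(1+r)^2 + D_3/(1+r)^3 + D_4/(1+r)^4 + TV/(1+r)^4
    = 40990.79190 + 46803.48246 + 53440.44038 + 61018.55071 + 1638113.39979 = 1840366.66523

1840366.67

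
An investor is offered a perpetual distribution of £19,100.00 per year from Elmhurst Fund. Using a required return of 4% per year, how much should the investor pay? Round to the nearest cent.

£477500.00

Level perpetuity: PV = C / r = £19,100.00 / 0.04 = £477,500.00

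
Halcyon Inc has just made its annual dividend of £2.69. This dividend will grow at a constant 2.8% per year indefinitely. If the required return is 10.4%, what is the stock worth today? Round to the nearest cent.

£36.39

D₁ = D₀ × (1 + g) = £2.69 × 1.028 = £2.7653
Growing perpetuity: P = D₁ / (r − g) = £2.7653 / (0.104 − 0.028) = £36.39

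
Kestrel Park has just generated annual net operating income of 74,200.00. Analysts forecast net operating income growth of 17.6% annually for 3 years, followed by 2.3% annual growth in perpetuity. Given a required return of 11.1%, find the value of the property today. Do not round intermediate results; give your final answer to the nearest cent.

1272680.00

D_1 = 87259.20000
D_2 = 102616.81920
D_3 = 120677.37938
Terminal value at year 3: TV = D_3×(1+g_2)/(r−g_2) = 123452.95910/0.088 = 1402874.53528
P_0 = D_1/(1+r)^1 + D_2/(1+r)^2 + D_3/(1+r)^3 + TV/(1+r)^3
    = 78541.13411 + 83136.24997 + 88000.20699 + 1023002.40625 = 1272679.99733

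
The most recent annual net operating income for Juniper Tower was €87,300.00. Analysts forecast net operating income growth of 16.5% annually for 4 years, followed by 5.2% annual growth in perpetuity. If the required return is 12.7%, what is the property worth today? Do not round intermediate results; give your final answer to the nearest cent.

D_1 = 101704.50000
D_2 = 118485.74250
D_3 = 138035.89001
D_4 = 160811.81186
Terminal value at year 4: TV = D_4×(1+g_2)/(r−g_2) = 169174.02608/0.075 = 2255653.68109
P_0 = D_1/(1+r)^1 + D_2/(1+r)^2 + D_3/(1+r)^3 + D_4/(1+r)^4 + TV/(1+r)^4
    = 90243.56699 + 93286.38469 + 96431.79961 + 99683.27112 + 1398224.01621 = 1777869.03862

€1777869.04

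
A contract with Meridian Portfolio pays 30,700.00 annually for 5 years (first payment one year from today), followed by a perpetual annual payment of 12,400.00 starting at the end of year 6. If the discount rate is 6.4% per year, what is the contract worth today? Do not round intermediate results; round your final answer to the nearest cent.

PV of 5-year annuity: 30,700.00 × [1 − (1+0.064)^−5] / 0.064 = 127924.41479
Perpetuity value at year 5: 12,400.00 / 0.064 = 193750.00000
PV of perpetuity: 193750.00000 / (1+0.064)^5 = 142080.20380
Total PV = 127924.41479 + 142080.20380 = 270004.61859

270004.62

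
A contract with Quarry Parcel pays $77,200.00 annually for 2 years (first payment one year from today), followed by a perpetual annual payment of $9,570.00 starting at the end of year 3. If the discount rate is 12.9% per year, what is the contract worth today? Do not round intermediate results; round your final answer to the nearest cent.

PV of 2-year annuity: $77,200.00 × [1 − (1+0.129)^−2] / 0.129 = 128945.16966
Perpetuity value at year 2: $9,570.00 / 0.129 = 74186.04651
PV of perpetuity: 74186.04651 / (1+0.129)^2 = 58201.52224
Total PV = 128945.16966 + 58201.52224 = 187146.69190

$187146.69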